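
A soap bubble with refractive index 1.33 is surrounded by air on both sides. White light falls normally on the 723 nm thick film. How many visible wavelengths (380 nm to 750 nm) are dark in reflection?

3

Ray reflecting at the top interface goes from n = 1.0 toward n = 1.33: a half-wave phase shift.
Bottom surface (1.33 → 1.0): reflection off a lower-index medium gives no phase shift.
Exactly one π shift → a net half-wave offset.
So the condition for destructive reflection is 2 n t = m λ.
λ = 2 n t / m = 1923 / m nm.
m=2: 962 nm (IR); m=3: 641 nm (visible); m=4: 481 nm (visible); m=5: 385 nm (visible); m=6: 321 nm (UV).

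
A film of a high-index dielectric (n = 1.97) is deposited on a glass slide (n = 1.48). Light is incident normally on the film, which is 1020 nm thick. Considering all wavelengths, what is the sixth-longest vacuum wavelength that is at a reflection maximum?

Top surface (1.0 → 1.97): reflection off a higher-index medium gives a half-wave phase shift.
Bottom surface (1.97 → 1.48): reflection off a lower-index medium gives no phase shift.
The two reflections differ by half a wavelength.
For strong reflection here: 2 n t = (m + ½) λ.
λ = 2 n t / (m + ½). The sixth-longest wavelength is m = 5: λ = 2 × 1.97 × 1020 / 5.50 = 731 nm.

731 nm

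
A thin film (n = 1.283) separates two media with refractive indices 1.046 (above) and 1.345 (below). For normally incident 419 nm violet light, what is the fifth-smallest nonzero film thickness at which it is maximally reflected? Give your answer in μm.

Ray reflecting at the top interface goes from n = 1.046 toward n = 1.283: a half-wave phase shift.
Ray reflecting at the bottom interface goes from n = 1.283 toward n = 1.345: a half-wave phase shift.
The two reflections carry the same phase change, so no net offset.
With no net inversion, constructive interference in reflection requires 2 n t = m λ.
The fifth-smallest nonzero thickness corresponds to m = 5: t = m λ / (2 n) = 5.00 × 419 / (2 × 1.283) = 816 nm.

0.816 μm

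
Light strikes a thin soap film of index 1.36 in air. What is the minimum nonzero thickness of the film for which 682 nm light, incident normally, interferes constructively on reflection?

125 nm

At the upper boundary (n = 1.0 to n = 1.36) the reflected ray undergoes a half-wave phase shift.
Ray reflecting at the bottom interface goes from n = 1.36 toward n = 1.0: no phase shift.
The two reflections differ by half a wavelength.
With one net inversion, constructive interference in reflection requires 2 n t = (m + ½) λ.
Minimum at m = 0: t = λ / (4 n) = 682 / (4 × 1.36) = 125 nm.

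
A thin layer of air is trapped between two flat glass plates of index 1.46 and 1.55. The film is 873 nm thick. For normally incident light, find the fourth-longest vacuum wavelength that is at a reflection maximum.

Ray reflecting at the top interface goes from n = 1.46 toward n = 1.0: no phase shift.
Bottom surface (1.0 → 1.55): reflection off a higher-index medium gives a half-wave phase shift.
Net: one phase inversion between the two reflected rays.
With one net inversion, constructive interference in reflection requires 2 n t = (m + ½) λ.
λ = 2 n t / (m + ½). The fourth-longest wavelength is m = 3: λ = 2 × 1.0 × 873 / 3.50 = 499 nm.

499 nm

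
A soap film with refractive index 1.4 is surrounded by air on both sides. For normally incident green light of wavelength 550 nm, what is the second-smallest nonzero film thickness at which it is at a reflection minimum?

393 nm

Top surface (1.0 → 1.4): reflection off a higher-index medium gives a half-wave phase shift.
Ray reflecting at the bottom interface goes from n = 1.4 toward n = 1.0: no phase shift.
Net: one phase inversion between the two reflected rays.
For dark reflection here: 2 n t = m λ.
The second-smallest nonzero thickness corresponds to m = 2: t = m λ / (2 n) = 2.00 × 550 / (2 × 1.4) = 393 nm.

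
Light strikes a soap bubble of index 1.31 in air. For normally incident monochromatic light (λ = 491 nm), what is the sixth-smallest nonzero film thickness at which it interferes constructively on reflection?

1031 nm

At the upper boundary (n = 1.0 to n = 1.31) the reflected ray undergoes a half-wave phase shift.
At the lower boundary (n = 1.31 to n = 1.0) the reflected ray undergoes no phase shift.
Net: one phase inversion between the two reflected rays.
So the condition for constructive reflection is 2 n t = (m + ½) λ.
The sixth-smallest nonzero thickness corresponds to m = 5: t = (m + ½) λ / (2 n) = 5.50 × 491 / (2 × 1.31) = 1031 nm.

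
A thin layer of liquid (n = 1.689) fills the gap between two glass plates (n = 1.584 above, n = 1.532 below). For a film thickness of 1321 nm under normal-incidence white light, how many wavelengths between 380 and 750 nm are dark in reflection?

Top surface (1.584 → 1.689): reflection off a higher-index medium gives a half-wave phase shift.
Bottom surface (1.689 → 1.532): reflection off a lower-index medium gives no phase shift.
Exactly one π shift → a net half-wave offset.
For dark reflection here: 2 n t = m λ.
λ = 2 n t / m = 4462 / m nm.
m=5: 892 nm (IR); m=6: 744 nm (visible); m=7: 637 nm (visible); m=8: 558 nm (visible); m=9: 496 nm (visible); m=10: 446 nm (visible); m=11: 406 nm (visible); m=12: 372 nm (UV).

6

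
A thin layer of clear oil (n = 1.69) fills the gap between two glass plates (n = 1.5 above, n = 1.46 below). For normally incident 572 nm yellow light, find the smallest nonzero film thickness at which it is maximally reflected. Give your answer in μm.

0.0846 μm

At the upper boundary (n = 1.5 to n = 1.69) the reflected ray undergoes a half-wave phase shift.
At the lower boundary (n = 1.69 to n = 1.46) the reflected ray undergoes no phase shift.
The two reflections differ by half a wavelength.
So the condition for constructive reflection is 2 n t = (m + ½) λ.
Minimum at m = 0: t = λ / (4 n) = 572 / (4 × 1.69) = 84.6 nm.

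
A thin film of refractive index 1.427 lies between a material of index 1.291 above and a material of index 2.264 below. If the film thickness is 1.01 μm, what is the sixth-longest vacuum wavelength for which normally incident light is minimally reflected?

524 nm

Top surface (1.291 → 1.427): reflection off a higher-index medium gives a half-wave phase shift.
Ray reflecting at the bottom interface goes from n = 1.427 toward n = 2.264: a half-wave phase shift.
The two reflections carry the same phase change, so no net offset.
With no net inversion, destructive interference in reflection requires 2 n t = (m + ½) λ.
λ = 2 n t / (m + ½). The sixth-longest wavelength is m = 5: λ = 2 × 1.427 × 1010 / 5.50 = 524 nm.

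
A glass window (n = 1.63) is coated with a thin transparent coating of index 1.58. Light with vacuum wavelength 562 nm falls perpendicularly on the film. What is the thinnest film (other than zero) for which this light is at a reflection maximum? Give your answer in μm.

Ray reflecting at the top interface goes from n = 1.0 toward n = 1.58: a half-wave phase shift.
Bottom surface (1.58 → 1.63): reflection off a higher-index medium gives a half-wave phase shift.
Net: no relative phase inversion (both shifts match).
With no net inversion, constructive interference in reflection requires 2 n t = m λ.
Minimum nonzero at m = 1: t = λ / (2 n) = 562 / (2 × 1.58) = 178 nm.

0.178 μm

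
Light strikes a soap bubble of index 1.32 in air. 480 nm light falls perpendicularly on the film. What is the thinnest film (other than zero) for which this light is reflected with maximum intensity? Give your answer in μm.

At the upper boundary (n = 1.0 to n = 1.32) the reflected ray undergoes a half-wave phase shift.
At the lower boundary (n = 1.32 to n = 1.0) the reflected ray undergoes no phase shift.
Net: one phase inversion between the two reflected rays.
For strong reflection here: 2 n t = (m + ½) λ.
Minimum at m = 0: t = λ / (4 n) = 480 / (4 × 1.32) = 90.9 nm.

0.0909 μm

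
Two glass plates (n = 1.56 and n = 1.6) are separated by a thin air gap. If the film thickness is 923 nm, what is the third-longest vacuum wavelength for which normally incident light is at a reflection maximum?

Top surface (1.56 → 1.0): reflection off a lower-index medium gives no phase shift.
Ray reflecting at the bottom interface goes from n = 1.0 toward n = 1.6: a half-wave phase shift.
The two reflections differ by half a wavelength.
For bright reflection here: 2 n t = (m + ½) λ.
λ = 2 n t / (m + ½). The third-longest wavelength is m = 2: λ = 2 × 1.0 × 923 / 2.50 = 738 nm.

738 nm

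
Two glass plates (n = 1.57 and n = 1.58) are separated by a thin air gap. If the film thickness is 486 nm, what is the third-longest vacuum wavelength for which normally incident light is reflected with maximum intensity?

Ray reflecting at the top interface goes from n = 1.57 toward n = 1.0: no phase shift.
Ray reflecting at the bottom interface goes from n = 1.0 toward n = 1.58: a half-wave phase shift.
Net: one phase inversion between the two reflected rays.
So the condition for constructive reflection is 2 n t = (m + ½) λ.
λ = 2 n t / (m + ½). The third-longest wavelength is m = 2: λ = 2 × 1.0 × 486 / 2.50 = 389 nm.

389 nm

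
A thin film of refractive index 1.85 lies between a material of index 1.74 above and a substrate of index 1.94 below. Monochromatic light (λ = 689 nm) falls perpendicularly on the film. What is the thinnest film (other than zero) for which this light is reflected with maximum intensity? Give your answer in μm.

At the upper boundary (n = 1.74 to n = 1.85) the reflected ray undergoes a half-wave phase shift.
Ray reflecting at the bottom interface goes from n = 1.85 toward n = 1.94: a half-wave phase shift.
The two reflections carry the same phase change, so no net offset.
With no net inversion, constructive interference in reflection requires 2 n t = m λ.
Minimum nonzero at m = 1: t = λ / (2 n) = 689 / (2 × 1.85) = 186 nm.

0.186 μm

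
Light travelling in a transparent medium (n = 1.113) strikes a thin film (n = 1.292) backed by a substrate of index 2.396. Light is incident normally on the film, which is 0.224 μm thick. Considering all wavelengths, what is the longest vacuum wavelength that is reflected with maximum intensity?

579 nm

At the upper boundary (n = 1.113 to n = 1.292) the reflected ray undergoes a half-wave phase shift.
Ray reflecting at the bottom interface goes from n = 1.292 toward n = 2.396: a half-wave phase shift.
The two reflections carry the same phase change, so no net offset.
For bright reflection here: 2 n t = m λ.
λ = 2 n t / m. The longest wavelength is m = 1: λ = 2 × 1.292 × 224 / 1.00 = 579 nm.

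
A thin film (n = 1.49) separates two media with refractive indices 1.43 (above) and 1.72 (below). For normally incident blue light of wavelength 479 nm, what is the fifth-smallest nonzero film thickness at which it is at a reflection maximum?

At the upper boundary (n = 1.43 to n = 1.49) the reflected ray undergoes a half-wave phase shift.
Ray reflecting at the bottom interface goes from n = 1.49 toward n = 1.72: a half-wave phase shift.
Net: no relative phase inversion (both shifts match).
So the condition for constructive reflection is 2 n t = m λ.
The fifth-smallest nonzero thickness corresponds to m = 5: t = m λ / (2 n) = 5.00 × 479 / (2 × 1.49) = 804 nm.

804 nm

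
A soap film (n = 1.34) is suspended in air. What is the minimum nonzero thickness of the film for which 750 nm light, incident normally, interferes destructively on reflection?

280 nm

At the upper boundary (n = 1.0 to n = 1.34) the reflected ray undergoes a half-wave phase shift.
Bottom surface (1.34 → 1.0): reflection off a lower-index medium gives no phase shift.
The two reflections differ by half a wavelength.
So the condition for destructive reflection is 2 n t = m λ.
Minimum nonzero at m = 1: t = λ / (2 n) = 750 / (2 × 1.34) = 280 nm.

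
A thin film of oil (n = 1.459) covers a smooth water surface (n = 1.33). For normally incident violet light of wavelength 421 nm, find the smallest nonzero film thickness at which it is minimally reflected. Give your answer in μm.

0.144 μm

Top surface (1.0 → 1.459): reflection off a higher-index medium gives a half-wave phase shift.
At the lower boundary (n = 1.459 to n = 1.33) the reflected ray undergoes no phase shift.
The two reflections differ by half a wavelength.
So the condition for destructive reflection is 2 n t = m λ.
Minimum nonzero at m = 1: t = λ / (2 n) = 421 / (2 × 1.459) = 144 nm.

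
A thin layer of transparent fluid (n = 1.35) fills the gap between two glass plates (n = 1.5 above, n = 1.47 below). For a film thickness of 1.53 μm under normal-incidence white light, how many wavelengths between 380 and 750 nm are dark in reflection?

Ray reflecting at the top interface goes from n = 1.5 toward n = 1.35: no phase shift.
Ray reflecting at the bottom interface goes from n = 1.35 toward n = 1.47: a half-wave phase shift.
The two reflections differ by half a wavelength.
So the condition for destructive reflection is 2 n t = m λ.
λ = 2 n t / m = 4131 / m nm.
m=5: 826 nm (IR); m=6: 689 nm (visible); m=7: 590 nm (visible); m=8: 516 nm (visible); m=9: 459 nm (visible); m=10: 413 nm (visible); m=11: 376 nm (UV).

5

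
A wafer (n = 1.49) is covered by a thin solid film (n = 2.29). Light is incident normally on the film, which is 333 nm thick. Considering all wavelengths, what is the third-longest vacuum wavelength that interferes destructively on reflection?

508 nm

Top surface (1.0 → 2.29): reflection off a higher-index medium gives a half-wave phase shift.
At the lower boundary (n = 2.29 to n = 1.49) the reflected ray undergoes no phase shift.
The two reflections differ by half a wavelength.
For minimum reflection here: 2 n t = m λ.
λ = 2 n t / m. The third-longest wavelength is m = 3: λ = 2 × 2.29 × 333 / 3.00 = 508 nm.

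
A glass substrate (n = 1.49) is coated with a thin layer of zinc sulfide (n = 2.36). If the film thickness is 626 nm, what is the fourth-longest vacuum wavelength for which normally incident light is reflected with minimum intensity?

Ray reflecting at the top interface goes from n = 1.0 toward n = 2.36: a half-wave phase shift.
Ray reflecting at the bottom interface goes from n = 2.36 toward n = 1.49: no phase shift.
The two reflections differ by half a wavelength.
So the condition for destructive reflection is 2 n t = m λ.
λ = 2 n t / m. The fourth-longest wavelength is m = 4: λ = 2 × 2.36 × 626 / 4.00 = 739 nm.

739 nm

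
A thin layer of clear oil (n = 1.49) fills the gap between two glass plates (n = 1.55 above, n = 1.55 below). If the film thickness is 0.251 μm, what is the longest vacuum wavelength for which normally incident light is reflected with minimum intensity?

748 nm

Ray reflecting at the top interface goes from n = 1.55 toward n = 1.49: no phase shift.
Ray reflecting at the bottom interface goes from n = 1.49 toward n = 1.55: a half-wave phase shift.
Exactly one π shift → a net half-wave offset.
For weak reflection here: 2 n t = m λ.
λ = 2 n t / m. The longest wavelength is m = 1: λ = 2 × 1.49 × 251 / 1.00 = 748 nm.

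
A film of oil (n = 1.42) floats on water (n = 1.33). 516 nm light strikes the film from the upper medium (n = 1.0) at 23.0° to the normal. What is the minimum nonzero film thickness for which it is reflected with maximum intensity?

94.5 nm

Top surface (1.0 → 1.42): reflection off a higher-index medium gives a half-wave phase shift.
Ray reflecting at the bottom interface goes from n = 1.42 toward n = 1.33: no phase shift.
Exactly one π shift → a net half-wave offset.
For strong reflection here: 2 n t cos θ_r = (m + ½) λ.
Snell's law: 1.0 sin 23.0° = 1.42 sin θ_r → sin θ_r = 0.275, cos θ_r = 0.961.
Minimum at m = 0: t = λ / (4 n cos θ_r) = 516 / (4 × 1.42 × 0.961) = 94.5 nm.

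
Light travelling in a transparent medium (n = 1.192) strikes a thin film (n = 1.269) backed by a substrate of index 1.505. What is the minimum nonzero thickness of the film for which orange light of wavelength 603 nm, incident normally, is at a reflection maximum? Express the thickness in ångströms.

Ray reflecting at the top interface goes from n = 1.192 toward n = 1.269: a half-wave phase shift.
Bottom surface (1.269 → 1.505): reflection off a higher-index medium gives a half-wave phase shift.
The two reflections carry the same phase change, so no net offset.
For maximum reflection here: 2 n t = m λ.
Minimum nonzero at m = 1: t = λ / (2 n) = 603 / (2 × 1.269) = 238 nm.

2376 Å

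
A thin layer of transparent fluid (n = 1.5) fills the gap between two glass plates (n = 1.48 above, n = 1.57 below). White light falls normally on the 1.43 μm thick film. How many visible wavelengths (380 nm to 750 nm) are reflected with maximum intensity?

6

Top surface (1.48 → 1.5): reflection off a higher-index medium gives a half-wave phase shift.
Bottom surface (1.5 → 1.57): reflection off a higher-index medium gives a half-wave phase shift.
The two reflections carry the same phase change, so no net offset.
For bright reflection here: 2 n t = m λ.
λ = 2 n t / m = 4290 / m nm.
m=5: 858 nm (IR); m=6: 715 nm (visible); m=7: 613 nm (visible); m=8: 536 nm (visible); m=9: 477 nm (visible); m=10: 429 nm (visible); m=11: 390 nm (visible); m=12: 358 nm (UV).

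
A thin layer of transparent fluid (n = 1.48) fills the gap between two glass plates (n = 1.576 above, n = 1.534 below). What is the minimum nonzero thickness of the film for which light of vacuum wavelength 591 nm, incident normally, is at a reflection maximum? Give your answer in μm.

0.0998 μm

Ray reflecting at the top interface goes from n = 1.576 toward n = 1.48: no phase shift.
At the lower boundary (n = 1.48 to n = 1.534) the reflected ray undergoes a half-wave phase shift.
Exactly one π shift → a net half-wave offset.
For bright reflection here: 2 n t = (m + ½) λ.
Minimum at m = 0: t = λ / (4 n) = 591 / (4 × 1.48) = 99.8 nm.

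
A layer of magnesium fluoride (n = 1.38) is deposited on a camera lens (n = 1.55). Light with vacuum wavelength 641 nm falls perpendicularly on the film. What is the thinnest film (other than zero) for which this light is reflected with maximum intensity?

232 nm

Top surface (1.0 → 1.38): reflection off a higher-index medium gives a half-wave phase shift.
Ray reflecting at the bottom interface goes from n = 1.38 toward n = 1.55: a half-wave phase shift.
The two reflections carry the same phase change, so no net offset.
So the condition for constructive reflection is 2 n t = m λ.
Minimum nonzero at m = 1: t = λ / (2 n) = 641 / (2 × 1.38) = 232 nm.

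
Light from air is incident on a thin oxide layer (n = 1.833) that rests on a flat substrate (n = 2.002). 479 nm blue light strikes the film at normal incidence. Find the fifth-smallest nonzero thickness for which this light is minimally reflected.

Ray reflecting at the top interface goes from n = 1.0 toward n = 1.833: a half-wave phase shift.
Bottom surface (1.833 → 2.002): reflection off a higher-index medium gives a half-wave phase shift.
Zero or two π shifts → no net half-wave offset.
For dark reflection here: 2 n t = (m + ½) λ.
The fifth-smallest nonzero thickness corresponds to m = 4: t = (m + ½) λ / (2 n) = 4.50 × 479 / (2 × 1.833) = 588 nm.

588 nm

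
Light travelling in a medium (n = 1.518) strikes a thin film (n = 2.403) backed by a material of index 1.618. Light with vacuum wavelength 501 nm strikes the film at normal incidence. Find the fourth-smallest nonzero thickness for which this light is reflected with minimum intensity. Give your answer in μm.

0.417 μm

Top surface (1.518 → 2.403): reflection off a higher-index medium gives a half-wave phase shift.
At the lower boundary (n = 2.403 to n = 1.618) the reflected ray undergoes no phase shift.
Exactly one π shift → a net half-wave offset.
So the condition for destructive reflection is 2 n t = m λ.
The fourth-smallest nonzero thickness corresponds to m = 4: t = m λ / (2 n) = 4.00 × 501 / (2 × 2.403) = 417 nm.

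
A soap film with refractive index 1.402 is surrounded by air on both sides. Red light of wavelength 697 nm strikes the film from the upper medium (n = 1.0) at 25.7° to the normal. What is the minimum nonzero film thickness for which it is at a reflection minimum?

261 nm

Ray reflecting at the top interface goes from n = 1.0 toward n = 1.402: a half-wave phase shift.
At the lower boundary (n = 1.402 to n = 1.0) the reflected ray undergoes no phase shift.
Net: one phase inversion between the two reflected rays.
With one net inversion, destructive interference in reflection requires 2 n t cos θ_r = m λ.
Snell's law: 1.0 sin 25.7° = 1.402 sin θ_r → sin θ_r = 0.309, cos θ_r = 0.951.
Minimum nonzero at m = 1: t = λ / (2 n cos θ_r) = 697 / (2 × 1.402 × 0.951) = 261 nm.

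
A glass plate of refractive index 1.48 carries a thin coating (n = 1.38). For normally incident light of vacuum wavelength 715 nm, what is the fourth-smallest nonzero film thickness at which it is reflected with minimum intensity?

907 nm

Top surface (1.0 → 1.38): reflection off a higher-index medium gives a half-wave phase shift.
Ray reflecting at the bottom interface goes from n = 1.38 toward n = 1.48: a half-wave phase shift.
Net: no relative phase inversion (both shifts match).
For dark reflection here: 2 n t = (m + ½) λ.
The fourth-smallest nonzero thickness corresponds to m = 3: t = (m + ½) λ / (2 n) = 3.50 × 715 / (2 × 1.38) = 907 nm.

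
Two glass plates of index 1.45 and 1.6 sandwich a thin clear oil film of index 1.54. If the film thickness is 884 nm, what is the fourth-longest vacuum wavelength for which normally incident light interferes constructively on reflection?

681 nm

At the upper boundary (n = 1.45 to n = 1.54) the reflected ray undergoes a half-wave phase shift.
At the lower boundary (n = 1.54 to n = 1.6) the reflected ray undergoes a half-wave phase shift.
The two reflections carry the same phase change, so no net offset.
With no net inversion, constructive interference in reflection requires 2 n t = m λ.
λ = 2 n t / m. The fourth-longest wavelength is m = 4: λ = 2 × 1.54 × 884 / 4.00 = 681 nm.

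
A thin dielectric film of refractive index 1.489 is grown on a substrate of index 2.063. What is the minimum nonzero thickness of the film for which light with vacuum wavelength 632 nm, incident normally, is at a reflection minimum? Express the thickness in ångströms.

At the upper boundary (n = 1.0 to n = 1.489) the reflected ray undergoes a half-wave phase shift.
Ray reflecting at the bottom interface goes from n = 1.489 toward n = 2.063: a half-wave phase shift.
Zero or two π shifts → no net half-wave offset.
With no net inversion, destructive interference in reflection requires 2 n t = (m + ½) λ.
Minimum at m = 0: t = λ / (4 n) = 632 / (4 × 1.489) = 106 nm.

1061 Å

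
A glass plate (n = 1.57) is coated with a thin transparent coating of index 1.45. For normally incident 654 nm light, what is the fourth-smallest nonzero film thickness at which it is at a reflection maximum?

902 nm

Top surface (1.0 → 1.45): reflection off a higher-index medium gives a half-wave phase shift.
At the lower boundary (n = 1.45 to n = 1.57) the reflected ray undergoes a half-wave phase shift.
Zero or two π shifts → no net half-wave offset.
With no net inversion, constructive interference in reflection requires 2 n t = m λ.
The fourth-smallest nonzero thickness corresponds to m = 4: t = m λ / (2 n) = 4.00 × 654 / (2 × 1.45) = 902 nm.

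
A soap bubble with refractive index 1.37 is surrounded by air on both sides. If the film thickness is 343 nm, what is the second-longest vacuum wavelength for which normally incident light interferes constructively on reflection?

627 nm

Ray reflecting at the top interface goes from n = 1.0 toward n = 1.37: a half-wave phase shift.
Ray reflecting at the bottom interface goes from n = 1.37 toward n = 1.0: no phase shift.
The two reflections differ by half a wavelength.
For strong reflection here: 2 n t = (m + ½) λ.
λ = 2 n t / (m + ½). The second-longest wavelength is m = 1: λ = 2 × 1.37 × 343 / 1.50 = 627 nm.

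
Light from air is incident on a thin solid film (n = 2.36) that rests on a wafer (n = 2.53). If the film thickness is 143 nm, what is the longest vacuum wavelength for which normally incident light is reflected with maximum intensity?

675 nm

At the upper boundary (n = 1.0 to n = 2.36) the reflected ray undergoes a half-wave phase shift.
At the lower boundary (n = 2.36 to n = 2.53) the reflected ray undergoes a half-wave phase shift.
Zero or two π shifts → no net half-wave offset.
For strong reflection here: 2 n t = m λ.
λ = 2 n t / m. The longest wavelength is m = 1: λ = 2 × 2.36 × 143 / 1.00 = 675 nm.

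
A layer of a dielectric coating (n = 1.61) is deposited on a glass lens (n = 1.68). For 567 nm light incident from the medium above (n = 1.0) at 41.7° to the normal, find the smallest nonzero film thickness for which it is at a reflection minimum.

At the upper boundary (n = 1.0 to n = 1.61) the reflected ray undergoes a half-wave phase shift.
Ray reflecting at the bottom interface goes from n = 1.61 toward n = 1.68: a half-wave phase shift.
The two reflections carry the same phase change, so no net offset.
With no net inversion, destructive interference in reflection requires 2 n t cos θ_r = (m + ½) λ.
Snell's law: 1.0 sin 41.7° = 1.61 sin θ_r → sin θ_r = 0.413, cos θ_r = 0.911.
Minimum at m = 0: t = λ / (4 n cos θ_r) = 567 / (4 × 1.61 × 0.911) = 96.7 nm.

96.7 nm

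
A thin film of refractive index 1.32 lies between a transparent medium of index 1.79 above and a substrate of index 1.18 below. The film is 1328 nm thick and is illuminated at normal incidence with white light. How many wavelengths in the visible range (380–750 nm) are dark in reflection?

Top surface (1.79 → 1.32): reflection off a lower-index medium gives no phase shift.
At the lower boundary (n = 1.32 to n = 1.18) the reflected ray undergoes no phase shift.
Net: no relative phase inversion (both shifts match).
For weak reflection here: 2 n t = (m + ½) λ.
λ = 2 n t / (m + ½) = 3506 / (m + ½) nm.
m=4: 779 nm (IR); m=5: 637 nm (visible); m=6: 539 nm (visible); m=7: 467 nm (visible); m=8: 412 nm (visible); m=9: 369 nm (UV).

4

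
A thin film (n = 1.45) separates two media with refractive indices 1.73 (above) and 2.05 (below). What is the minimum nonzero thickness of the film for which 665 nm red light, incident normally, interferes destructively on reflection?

Ray reflecting at the top interface goes from n = 1.73 toward n = 1.45: no phase shift.
At the lower boundary (n = 1.45 to n = 2.05) the reflected ray undergoes a half-wave phase shift.
Exactly one π shift → a net half-wave offset.
For minimum reflection here: 2 n t = m λ.
Minimum nonzero at m = 1: t = λ / (2 n) = 665 / (2 × 1.45) = 229 nm.

229 nm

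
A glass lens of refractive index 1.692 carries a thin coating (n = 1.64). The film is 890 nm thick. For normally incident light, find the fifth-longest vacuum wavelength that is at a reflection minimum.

649 nm

Ray reflecting at the top interface goes from n = 1.0 toward n = 1.64: a half-wave phase shift.
Ray reflecting at the bottom interface goes from n = 1.64 toward n = 1.692: a half-wave phase shift.
The two reflections carry the same phase change, so no net offset.
So the condition for destructive reflection is 2 n t = (m + ½) λ.
λ = 2 n t / (m + ½). The fifth-longest wavelength is m = 4: λ = 2 × 1.64 × 890 / 4.50 = 649 nm.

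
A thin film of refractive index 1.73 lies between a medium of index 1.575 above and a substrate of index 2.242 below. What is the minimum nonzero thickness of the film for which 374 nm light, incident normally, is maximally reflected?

108 nm

Top surface (1.575 → 1.73): reflection off a higher-index medium gives a half-wave phase shift.
Ray reflecting at the bottom interface goes from n = 1.73 toward n = 2.242: a half-wave phase shift.
Zero or two π shifts → no net half-wave offset.
So the condition for constructive reflection is 2 n t = m λ.
Minimum nonzero at m = 1: t = λ / (2 n) = 374 / (2 × 1.73) = 108 nm.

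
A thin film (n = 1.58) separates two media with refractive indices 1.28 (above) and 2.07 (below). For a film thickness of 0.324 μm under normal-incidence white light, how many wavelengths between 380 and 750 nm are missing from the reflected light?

At the upper boundary (n = 1.28 to n = 1.58) the reflected ray undergoes a half-wave phase shift.
Ray reflecting at the bottom interface goes from n = 1.58 toward n = 2.07: a half-wave phase shift.
The two reflections carry the same phase change, so no net offset.
So the condition for destructive reflection is 2 n t = (m + ½) λ.
λ = 2 n t / (m + ½) = 1024 / (m + ½) nm.
m=0: 2048 nm (IR); m=1: 683 nm (visible); m=2: 410 nm (visible); m=3: 293 nm (UV).

2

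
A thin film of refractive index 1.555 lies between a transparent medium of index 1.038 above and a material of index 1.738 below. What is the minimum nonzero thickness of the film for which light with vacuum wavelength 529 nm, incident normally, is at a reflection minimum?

85.0 nm

Top surface (1.038 → 1.555): reflection off a higher-index medium gives a half-wave phase shift.
Bottom surface (1.555 → 1.738): reflection off a higher-index medium gives a half-wave phase shift.
Net: no relative phase inversion (both shifts match).
With no net inversion, destructive interference in reflection requires 2 n t = (m + ½) λ.
Minimum at m = 0: t = λ / (4 n) = 529 / (4 × 1.555) = 85.0 nm.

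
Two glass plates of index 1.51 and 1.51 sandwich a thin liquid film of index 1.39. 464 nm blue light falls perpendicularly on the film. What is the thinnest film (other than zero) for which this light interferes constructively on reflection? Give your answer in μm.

0.0835 μm

At the upper boundary (n = 1.51 to n = 1.39) the reflected ray undergoes no phase shift.
Ray reflecting at the bottom interface goes from n = 1.39 toward n = 1.51: a half-wave phase shift.
Net: one phase inversion between the two reflected rays.
With one net inversion, constructive interference in reflection requires 2 n t = (m + ½) λ.
Minimum at m = 0: t = λ / (4 n) = 464 / (4 × 1.39) = 83.5 nm.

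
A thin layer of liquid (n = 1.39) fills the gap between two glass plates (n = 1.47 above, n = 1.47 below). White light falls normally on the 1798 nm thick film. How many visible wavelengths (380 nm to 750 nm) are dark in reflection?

At the upper boundary (n = 1.47 to n = 1.39) the reflected ray undergoes no phase shift.
Ray reflecting at the bottom interface goes from n = 1.39 toward n = 1.47: a half-wave phase shift.
Net: one phase inversion between the two reflected rays.
For minimum reflection here: 2 n t = m λ.
λ = 2 n t / m = 4998 / m nm.
m=6: 833 nm (IR); m=7: 714 nm (visible); m=8: 625 nm (visible); m=9: 555 nm (visible); m=10: 500 nm (visible); m=11: 454 nm (visible); m=12: 417 nm (visible); m=13: 384 nm (visible); m=14: 357 nm (UV).

7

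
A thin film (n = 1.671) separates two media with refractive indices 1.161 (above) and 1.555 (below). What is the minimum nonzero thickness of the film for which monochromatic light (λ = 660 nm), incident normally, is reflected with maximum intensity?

At the upper boundary (n = 1.161 to n = 1.671) the reflected ray undergoes a half-wave phase shift.
Ray reflecting at the bottom interface goes from n = 1.671 toward n = 1.555: no phase shift.
Net: one phase inversion between the two reflected rays.
With one net inversion, constructive interference in reflection requires 2 n t = (m + ½) λ.
Minimum at m = 0: t = λ / (4 n) = 660 / (4 × 1.671) = 98.7 nm.

98.7 nm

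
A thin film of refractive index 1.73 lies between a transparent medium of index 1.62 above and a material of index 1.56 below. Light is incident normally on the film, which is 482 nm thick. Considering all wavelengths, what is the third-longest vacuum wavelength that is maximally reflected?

Ray reflecting at the top interface goes from n = 1.62 toward n = 1.73: a half-wave phase shift.
Bottom surface (1.73 → 1.56): reflection off a lower-index medium gives no phase shift.
Exactly one π shift → a net half-wave offset.
For bright reflection here: 2 n t = (m + ½) λ.
λ = 2 n t / (m + ½). The third-longest wavelength is m = 2: λ = 2 × 1.73 × 482 / 2.50 = 667 nm.

667 nm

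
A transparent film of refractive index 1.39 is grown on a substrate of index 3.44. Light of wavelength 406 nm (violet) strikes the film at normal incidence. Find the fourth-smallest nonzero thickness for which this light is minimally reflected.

At the upper boundary (n = 1.0 to n = 1.39) the reflected ray undergoes a half-wave phase shift.
Bottom surface (1.39 → 3.44): reflection off a higher-index medium gives a half-wave phase shift.
Zero or two π shifts → no net half-wave offset.
With no net inversion, destructive interference in reflection requires 2 n t = (m + ½) λ.
The fourth-smallest nonzero thickness corresponds to m = 3: t = (m + ½) λ / (2 n) = 3.50 × 406 / (2 × 1.39) = 511 nm.

511 nm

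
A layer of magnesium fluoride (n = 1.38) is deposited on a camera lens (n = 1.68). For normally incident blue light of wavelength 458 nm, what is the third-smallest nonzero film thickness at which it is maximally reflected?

498 nm

Ray reflecting at the top interface goes from n = 1.0 toward n = 1.38: a half-wave phase shift.
Bottom surface (1.38 → 1.68): reflection off a higher-index medium gives a half-wave phase shift.
Zero or two π shifts → no net half-wave offset.
With no net inversion, constructive interference in reflection requires 2 n t = m λ.
The third-smallest nonzero thickness corresponds to m = 3: t = m λ / (2 n) = 3.00 × 458 / (2 × 1.38) = 498 nm.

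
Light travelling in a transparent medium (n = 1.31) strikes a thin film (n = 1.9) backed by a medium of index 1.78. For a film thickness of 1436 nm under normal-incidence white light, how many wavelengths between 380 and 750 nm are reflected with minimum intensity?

7

Top surface (1.31 → 1.9): reflection off a higher-index medium gives a half-wave phase shift.
Ray reflecting at the bottom interface goes from n = 1.9 toward n = 1.78: no phase shift.
Exactly one π shift → a net half-wave offset.
So the condition for destructive reflection is 2 n t = m λ.
λ = 2 n t / m = 5457 / m nm.
m=7: 780 nm (IR); m=8: 682 nm (visible); m=9: 606 nm (visible); m=10: 546 nm (visible); m=11: 496 nm (visible); m=12: 455 nm (visible); m=13: 420 nm (visible); m=14: 390 nm (visible); m=15: 364 nm (UV).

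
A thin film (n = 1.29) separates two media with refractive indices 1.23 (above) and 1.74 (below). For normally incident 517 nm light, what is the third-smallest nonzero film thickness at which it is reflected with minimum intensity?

At the upper boundary (n = 1.23 to n = 1.29) the reflected ray undergoes a half-wave phase shift.
At the lower boundary (n = 1.29 to n = 1.74) the reflected ray undergoes a half-wave phase shift.
Zero or two π shifts → no net half-wave offset.
So the condition for destructive reflection is 2 n t = (m + ½) λ.
The third-smallest nonzero thickness corresponds to m = 2: t = (m + ½) λ / (2 n) = 2.50 × 517 / (2 × 1.29) = 501 nm.

501 nm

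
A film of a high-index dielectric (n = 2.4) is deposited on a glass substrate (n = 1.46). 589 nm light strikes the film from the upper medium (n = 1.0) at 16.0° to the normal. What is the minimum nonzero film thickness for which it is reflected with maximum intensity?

Ray reflecting at the top interface goes from n = 1.0 toward n = 2.4: a half-wave phase shift.
Bottom surface (2.4 → 1.46): reflection off a lower-index medium gives no phase shift.
Exactly one π shift → a net half-wave offset.
So the condition for constructive reflection is 2 n t cos θ_r = (m + ½) λ.
Snell's law: 1.0 sin 16.0° = 2.4 sin θ_r → sin θ_r = 0.115, cos θ_r = 0.993.
Minimum at m = 0: t = λ / (4 n cos θ_r) = 589 / (4 × 2.4 × 0.993) = 61.8 nm.

61.8 nm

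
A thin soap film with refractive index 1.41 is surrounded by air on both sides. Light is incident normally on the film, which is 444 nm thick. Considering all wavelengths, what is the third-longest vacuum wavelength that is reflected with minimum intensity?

At the upper boundary (n = 1.0 to n = 1.41) the reflected ray undergoes a half-wave phase shift.
Ray reflecting at the bottom interface goes from n = 1.41 toward n = 1.0: no phase shift.
Net: one phase inversion between the two reflected rays.
So the condition for destructive reflection is 2 n t = m λ.
λ = 2 n t / m. The third-longest wavelength is m = 3: λ = 2 × 1.41 × 444 / 3.00 = 417 nm.

417 nm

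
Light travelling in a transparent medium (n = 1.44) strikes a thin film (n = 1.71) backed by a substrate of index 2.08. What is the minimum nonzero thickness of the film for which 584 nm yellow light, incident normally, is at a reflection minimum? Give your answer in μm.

0.0854 μm

Ray reflecting at the top interface goes from n = 1.44 toward n = 1.71: a half-wave phase shift.
Bottom surface (1.71 → 2.08): reflection off a higher-index medium gives a half-wave phase shift.
Net: no relative phase inversion (both shifts match).
For minimum reflection here: 2 n t = (m + ½) λ.
Minimum at m = 0: t = λ / (4 n) = 584 / (4 × 1.71) = 85.4 nm.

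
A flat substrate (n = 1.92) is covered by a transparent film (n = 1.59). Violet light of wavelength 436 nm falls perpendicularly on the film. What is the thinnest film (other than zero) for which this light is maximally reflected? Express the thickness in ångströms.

Top surface (1.0 → 1.59): reflection off a higher-index medium gives a half-wave phase shift.
Ray reflecting at the bottom interface goes from n = 1.59 toward n = 1.92: a half-wave phase shift.
Zero or two π shifts → no net half-wave offset.
For bright reflection here: 2 n t = m λ.
Minimum nonzero at m = 1: t = λ / (2 n) = 436 / (2 × 1.59) = 137 nm.

1371 Å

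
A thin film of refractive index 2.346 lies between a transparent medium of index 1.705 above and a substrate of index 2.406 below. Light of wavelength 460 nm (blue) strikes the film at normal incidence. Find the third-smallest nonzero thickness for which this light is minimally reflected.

245 nm

Top surface (1.705 → 2.346): reflection off a higher-index medium gives a half-wave phase shift.
Ray reflecting at the bottom interface goes from n = 2.346 toward n = 2.406: a half-wave phase shift.
Zero or two π shifts → no net half-wave offset.
So the condition for destructive reflection is 2 n t = (m + ½) λ.
The third-smallest nonzero thickness corresponds to m = 2: t = (m + ½) λ / (2 n) = 2.50 × 460 / (2 × 2.346) = 245 nm.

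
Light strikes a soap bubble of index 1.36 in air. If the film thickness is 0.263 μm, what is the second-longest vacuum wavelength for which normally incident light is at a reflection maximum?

Ray reflecting at the top interface goes from n = 1.0 toward n = 1.36: a half-wave phase shift.
Bottom surface (1.36 → 1.0): reflection off a lower-index medium gives no phase shift.
Net: one phase inversion between the two reflected rays.
So the condition for constructive reflection is 2 n t = (m + ½) λ.
λ = 2 n t / (m + ½). The second-longest wavelength is m = 1: λ = 2 × 1.36 × 263 / 1.50 = 477 nm.

477 nm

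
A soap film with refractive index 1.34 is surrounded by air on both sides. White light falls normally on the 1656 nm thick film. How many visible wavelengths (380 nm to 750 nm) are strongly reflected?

At the upper boundary (n = 1.0 to n = 1.34) the reflected ray undergoes a half-wave phase shift.
At the lower boundary (n = 1.34 to n = 1.0) the reflected ray undergoes no phase shift.
Exactly one π shift → a net half-wave offset.
For maximum reflection here: 2 n t = (m + ½) λ.
λ = 2 n t / (m + ½) = 4438 / (m + ½) nm.
m=5: 807 nm (IR); m=6: 683 nm (visible); m=7: 592 nm (visible); m=8: 522 nm (visible); m=9: 467 nm (visible); m=10: 423 nm (visible); m=11: 386 nm (visible); m=12: 355 nm (UV).

6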